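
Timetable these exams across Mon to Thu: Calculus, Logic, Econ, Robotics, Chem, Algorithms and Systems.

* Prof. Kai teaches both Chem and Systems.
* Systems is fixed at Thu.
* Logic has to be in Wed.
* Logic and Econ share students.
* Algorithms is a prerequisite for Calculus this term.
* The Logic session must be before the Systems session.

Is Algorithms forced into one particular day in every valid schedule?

No

Algorithms can be Mon (e.g. Algorithms in Mon, Logic in Wed, Chem in Mon, Robotics in Mon, Systems in Thu, Econ in Mon, Calculus in Tue) or Tue (e.g. Calculus in Wed; Systems in Thu; Robotics in Mon; Chem in Mon; Logic in Wed; Econ in Mon; Algorithms in Tue).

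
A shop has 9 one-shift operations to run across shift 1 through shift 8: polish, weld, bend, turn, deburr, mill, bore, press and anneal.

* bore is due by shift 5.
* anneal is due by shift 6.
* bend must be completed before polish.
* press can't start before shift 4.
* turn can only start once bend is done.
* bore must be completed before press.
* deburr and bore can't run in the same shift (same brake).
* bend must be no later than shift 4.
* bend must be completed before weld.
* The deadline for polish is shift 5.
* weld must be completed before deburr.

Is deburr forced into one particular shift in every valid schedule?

No

deburr can be shift 3 (e.g. mill=shift 1, press=shift 4, polish=shift 2, bend=shift 1, anneal=shift 1, bore=shift 1, turn=shift 2, deburr=shift 3, weld=shift 2) or shift 4 (e.g. press=shift 4, deburr=shift 4, weld=shift 2, turn=shift 2, bend=shift 1, mill=shift 1, anneal=shift 1, polish=shift 2, bore=shift 1).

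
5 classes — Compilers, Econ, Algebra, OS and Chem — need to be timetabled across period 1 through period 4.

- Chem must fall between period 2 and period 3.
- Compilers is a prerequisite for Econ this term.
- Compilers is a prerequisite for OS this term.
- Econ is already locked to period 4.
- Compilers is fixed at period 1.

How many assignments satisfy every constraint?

24

Splitting on Algebra: it can be period 1 (6), period 2 (6), period 3 (6), period 4 (6). Listing each branch's schedules as (Compilers, Econ, OS, Chem) by period number:
Algebra=period 1: (1,4,2,2) (1,4,2,3) (1,4,3,2) (1,4,3,3) (1,4,4,2) (1,4,4,3) — 6.
Algebra=period 2: (1,4,2,2) (1,4,2,3) (1,4,3,2) (1,4,3,3) (1,4,4,2) (1,4,4,3) — 6.
Algebra=period 3: (1,4,2,2) (1,4,2,3) (1,4,3,2) (1,4,3,3) (1,4,4,2) (1,4,4,3) — 6.
Algebra=period 4: (1,4,2,2) (1,4,2,3) (1,4,3,2) (1,4,3,3) (1,4,4,2) (1,4,4,3) — 6.
Summing: 6 + 6 + 6 + 6 = 24.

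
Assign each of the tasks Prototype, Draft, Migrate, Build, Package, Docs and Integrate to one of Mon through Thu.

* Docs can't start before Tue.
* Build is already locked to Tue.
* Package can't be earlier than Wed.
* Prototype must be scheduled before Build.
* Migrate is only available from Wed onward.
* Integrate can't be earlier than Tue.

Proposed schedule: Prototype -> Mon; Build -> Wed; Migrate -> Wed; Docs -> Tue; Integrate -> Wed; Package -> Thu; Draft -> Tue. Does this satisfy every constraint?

Prototype must be scheduled before Build — holds.
Migrate is only available from Wed onward — holds.
Build is already locked to Tue — violated.
Docs can't start before Tue — holds.
Package can't be earlier than Wed — holds.
Integrate can't be earlier than Tue — holds.

No. Build is already locked to Tue is not satisfied.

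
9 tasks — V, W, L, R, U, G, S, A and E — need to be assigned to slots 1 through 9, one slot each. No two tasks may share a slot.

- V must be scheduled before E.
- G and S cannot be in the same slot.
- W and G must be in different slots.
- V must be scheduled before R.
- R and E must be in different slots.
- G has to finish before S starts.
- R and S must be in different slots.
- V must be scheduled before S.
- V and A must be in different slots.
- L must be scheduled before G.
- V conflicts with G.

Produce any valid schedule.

W -> 7, G -> 3, R -> 5, E -> 6, U -> 8, A -> 9, L -> 2, S -> 4, V -> 1

Checking: G(3) before S(4); V(1) before S(4); L(2) before G(3); V(1) before R(5); V(1) before E(6); G(3) != S(4); R(5) != S(4); R(5) != E(6); V(1) != G(3); V(1) != A(9); W(7) != G(3); max 1 per slot (cap 1).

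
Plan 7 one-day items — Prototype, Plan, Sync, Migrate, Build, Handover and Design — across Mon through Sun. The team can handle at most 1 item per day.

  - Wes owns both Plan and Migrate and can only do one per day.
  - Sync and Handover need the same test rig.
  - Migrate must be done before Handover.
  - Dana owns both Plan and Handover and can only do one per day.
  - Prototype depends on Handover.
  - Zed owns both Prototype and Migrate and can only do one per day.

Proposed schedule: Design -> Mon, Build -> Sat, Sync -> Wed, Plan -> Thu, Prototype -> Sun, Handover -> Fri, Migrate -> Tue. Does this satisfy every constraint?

Yes

Prototype depends on Handover — holds.
Dana owns both Plan and Handover and can only do one per day — holds.
Wes owns both Plan and Migrate and can only do one per day — holds.
Zed owns both Prototype and Migrate and can only do one per day — holds.
The team can handle at most 1 item per day — holds.
Sync and Handover need the same test rig — holds.
Migrate must be done before Handover — holds.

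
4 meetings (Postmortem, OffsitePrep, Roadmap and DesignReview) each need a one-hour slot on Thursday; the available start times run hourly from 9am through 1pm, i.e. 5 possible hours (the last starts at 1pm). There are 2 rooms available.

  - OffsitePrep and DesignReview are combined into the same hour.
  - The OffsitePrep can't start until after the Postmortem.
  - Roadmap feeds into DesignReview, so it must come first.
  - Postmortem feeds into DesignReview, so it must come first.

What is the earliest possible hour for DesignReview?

Precedence pushes DesignReview to at least 10am.
DesignReview at 10am is achievable: Postmortem in 9am, OffsitePrep in 10am, Roadmap in 9am, DesignReview in 10am.

10am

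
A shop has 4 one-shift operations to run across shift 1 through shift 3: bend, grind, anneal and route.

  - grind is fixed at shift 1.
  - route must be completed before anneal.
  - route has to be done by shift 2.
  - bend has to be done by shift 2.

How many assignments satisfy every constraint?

6

Splitting on bend: it can be shift 1 (3), shift 2 (3). Listing each branch's schedules as (grind, anneal, route) by shift number:
bend=shift 1: (1,2,1) (1,3,1) (1,3,2) — 3.
bend=shift 2: (1,2,1) (1,3,1) (1,3,2) — 3.
Summing: 3 + 3 = 6.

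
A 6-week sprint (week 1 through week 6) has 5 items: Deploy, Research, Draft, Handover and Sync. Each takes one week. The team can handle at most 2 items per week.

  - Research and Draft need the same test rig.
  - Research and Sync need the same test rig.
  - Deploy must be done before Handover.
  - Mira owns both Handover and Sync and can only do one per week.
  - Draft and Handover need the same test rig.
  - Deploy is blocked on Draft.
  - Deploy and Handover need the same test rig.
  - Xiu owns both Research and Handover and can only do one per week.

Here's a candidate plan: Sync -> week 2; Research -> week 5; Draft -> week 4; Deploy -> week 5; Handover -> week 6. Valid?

Valid

Research and Draft need the same test rig — holds.
Deploy and Handover need the same test rig — holds.
Deploy is blocked on Draft — holds.
Draft and Handover need the same test rig — holds.
Mira owns both Handover and Sync and can only do one per week — holds.
The team can handle at most 2 items per week — holds.
Xiu owns both Research and Handover and can only do one per week — holds.
Research and Sync need the same test rig — holds.
Deploy must be done before Handover — holds.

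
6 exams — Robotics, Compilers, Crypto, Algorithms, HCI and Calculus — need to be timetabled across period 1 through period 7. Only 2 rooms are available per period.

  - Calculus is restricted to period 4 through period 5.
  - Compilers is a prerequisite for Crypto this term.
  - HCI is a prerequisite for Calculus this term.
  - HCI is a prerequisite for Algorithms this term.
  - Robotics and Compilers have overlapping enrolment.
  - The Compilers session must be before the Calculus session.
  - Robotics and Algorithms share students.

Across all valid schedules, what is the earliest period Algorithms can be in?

period 2

Precedence pushes Algorithms to at least period 2.
Algorithms at period 2 is achievable: Robotics -> period 3, Algorithms -> period 2, Calculus -> period 4, Crypto -> period 2, Compilers -> period 1, HCI -> period 1.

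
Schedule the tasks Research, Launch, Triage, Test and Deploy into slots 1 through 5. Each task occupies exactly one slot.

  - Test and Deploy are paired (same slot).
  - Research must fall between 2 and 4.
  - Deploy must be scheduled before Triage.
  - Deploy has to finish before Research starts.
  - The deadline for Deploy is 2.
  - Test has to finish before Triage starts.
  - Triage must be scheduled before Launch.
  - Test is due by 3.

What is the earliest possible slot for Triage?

Precedence pushes Triage to at least 2; downstream work caps Triage at 4.
Triage at 2 is achievable: Launch=3, Deploy=1, Triage=2, Research=2, Test=1.

2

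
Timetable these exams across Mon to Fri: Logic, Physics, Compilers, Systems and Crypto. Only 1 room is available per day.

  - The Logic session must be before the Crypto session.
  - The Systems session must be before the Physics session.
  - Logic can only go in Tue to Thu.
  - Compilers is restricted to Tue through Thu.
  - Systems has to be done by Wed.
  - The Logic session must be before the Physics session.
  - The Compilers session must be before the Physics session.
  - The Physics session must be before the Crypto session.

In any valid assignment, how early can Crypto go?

Fri

Precedence pushes Crypto to at least Thu.
Crypto at Fri is achievable: Compilers -> Wed; Physics -> Thu; Systems -> Mon; Logic -> Tue; Crypto -> Fri.
Nothing earlier works — the capacity limit rule out every day before Fri.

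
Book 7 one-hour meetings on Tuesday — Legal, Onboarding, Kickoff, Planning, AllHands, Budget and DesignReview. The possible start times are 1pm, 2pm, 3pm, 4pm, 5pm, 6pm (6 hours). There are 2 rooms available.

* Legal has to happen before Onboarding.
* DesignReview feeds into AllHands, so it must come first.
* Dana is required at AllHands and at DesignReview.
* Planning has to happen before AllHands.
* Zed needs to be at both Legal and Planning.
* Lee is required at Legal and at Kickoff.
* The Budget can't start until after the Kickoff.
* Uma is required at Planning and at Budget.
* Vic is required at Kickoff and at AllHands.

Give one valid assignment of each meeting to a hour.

Onboarding in 3pm; AllHands in 2pm; Budget in 4pm; Legal in 2pm; Planning in 1pm; Kickoff in 3pm; DesignReview in 1pm

Checking: Legal(2pm) before Onboarding(3pm); Planning(1pm) before AllHands(2pm); Kickoff(3pm) before Budget(4pm); DesignReview(1pm) before AllHands(2pm); Planning(1pm) != Budget(4pm); Legal(2pm) != Kickoff(3pm); AllHands(2pm) != DesignReview(1pm); Legal(2pm) != Planning(1pm); Kickoff(3pm) != AllHands(2pm); max 2 per hour (cap 2).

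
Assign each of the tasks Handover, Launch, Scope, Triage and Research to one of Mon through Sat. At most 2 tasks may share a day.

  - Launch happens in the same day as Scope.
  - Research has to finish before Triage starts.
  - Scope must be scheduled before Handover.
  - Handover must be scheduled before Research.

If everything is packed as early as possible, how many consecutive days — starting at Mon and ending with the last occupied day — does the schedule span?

The precedence chain requires at least 4 distinct days.
With at most 2 per day and 5 tasks, at least 3 days are needed.
4 works (last occupied day: Thu): for example Scope=Mon; Launch=Mon; Handover=Tue; Research=Wed; Triage=Thu.

4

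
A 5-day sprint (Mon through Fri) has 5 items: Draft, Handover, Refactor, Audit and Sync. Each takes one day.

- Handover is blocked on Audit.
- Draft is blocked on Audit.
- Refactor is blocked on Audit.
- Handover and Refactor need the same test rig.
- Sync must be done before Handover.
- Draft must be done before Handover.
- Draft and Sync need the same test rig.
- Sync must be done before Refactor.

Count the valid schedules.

Splitting on Draft: it can be Tue (11), Wed (18), Thu (14). Listing each branch's schedules as (Handover, Refactor, Audit, Sync):
Draft=Tue: (Wed,Tue,Mon,Mon) (Wed,Thu,Mon,Mon) (Wed,Fri,Mon,Mon) (Thu,Tue,Mon,Mon) (Thu,Wed,Mon,Mon) (Thu,Fri,Mon,Mon) (Thu,Fri,Mon,Wed) (Fri,Tue,Mon,Mon) (Fri,Wed,Mon,Mon) (Fri,Thu,Mon,Mon) (Fri,Thu,Mon,Wed) — 11.
Draft=Wed: (Thu,Tue,Mon,Mon) (Thu,Wed,Mon,Mon) (Thu,Wed,Mon,Tue) (Thu,Wed,Tue,Mon) (Thu,Wed,Tue,Tue) (Thu,Fri,Mon,Mon) (Thu,Fri,Mon,Tue) (Thu,Fri,Tue,Mon) (Thu,Fri,Tue,Tue) (Fri,Tue,Mon,Mon) (Fri,Wed,Mon,Mon) (Fri,Wed,Mon,Tue) (Fri,Wed,Tue,Mon) (Fri,Wed,Tue,Tue) (Fri,Thu,Mon,Mon) (Fri,Thu,Mon,Tue) (Fri,Thu,Tue,Mon) (Fri,Thu,Tue,Tue) — 18.
Draft=Thu: (Fri,Tue,Mon,Mon) (Fri,Wed,Mon,Mon) (Fri,Wed,Mon,Tue) (Fri,Wed,Tue,Mon) (Fri,Wed,Tue,Tue) (Fri,Thu,Mon,Mon) (Fri,Thu,Mon,Tue) (Fri,Thu,Mon,Wed) (Fri,Thu,Tue,Mon) (Fri,Thu,Tue,Tue) (Fri,Thu,Tue,Wed) (Fri,Thu,Wed,Mon) (Fri,Thu,Wed,Tue) (Fri,Thu,Wed,Wed) — 14.
Summing: 11 + 18 + 14 = 43.

43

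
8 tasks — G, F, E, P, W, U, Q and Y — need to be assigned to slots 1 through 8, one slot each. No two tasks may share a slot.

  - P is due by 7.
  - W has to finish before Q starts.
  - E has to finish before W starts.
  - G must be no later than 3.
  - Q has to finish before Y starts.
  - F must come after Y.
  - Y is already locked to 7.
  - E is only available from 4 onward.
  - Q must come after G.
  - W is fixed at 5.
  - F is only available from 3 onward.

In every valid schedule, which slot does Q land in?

6

W is fixed at 5 and must come before Q, so Q is at least 6.
Y is fixed at 7 and must come after Q, so Q is at most 6.
So Q must be 6.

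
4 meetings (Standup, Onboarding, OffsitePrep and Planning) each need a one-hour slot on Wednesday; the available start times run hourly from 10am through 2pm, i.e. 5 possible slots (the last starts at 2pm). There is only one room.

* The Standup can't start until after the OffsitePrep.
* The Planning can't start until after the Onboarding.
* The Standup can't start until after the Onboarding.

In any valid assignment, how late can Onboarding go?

12pm

Downstream work caps Onboarding at 1pm.
Onboarding at 12pm is achievable: Onboarding -> 12pm; OffsitePrep -> 10am; Standup -> 1pm; Planning -> 2pm.
Nothing later works — the capacity limit rule out every slot after 12pm.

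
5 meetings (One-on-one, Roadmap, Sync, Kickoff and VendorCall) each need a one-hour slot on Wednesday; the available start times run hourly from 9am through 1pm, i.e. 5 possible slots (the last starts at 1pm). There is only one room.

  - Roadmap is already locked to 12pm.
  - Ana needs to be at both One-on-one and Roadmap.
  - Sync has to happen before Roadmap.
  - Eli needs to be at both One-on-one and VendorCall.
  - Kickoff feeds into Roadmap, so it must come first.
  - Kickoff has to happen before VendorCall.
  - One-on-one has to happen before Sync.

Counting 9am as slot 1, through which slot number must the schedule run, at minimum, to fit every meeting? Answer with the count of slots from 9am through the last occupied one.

5

The precedence chain requires at least 3 distinct slots.
With at most 1 per slot and 5 meetings, at least 5 slots are needed.
Roadmap can't be placed before 12pm — that is slot 4 counting from 9am — so the schedule must run through at least 4 slots.
5 works (last occupied slot: 1pm): for example Roadmap=12pm; VendorCall=1pm; Sync=10am; One-on-one=9am; Kickoff=11am.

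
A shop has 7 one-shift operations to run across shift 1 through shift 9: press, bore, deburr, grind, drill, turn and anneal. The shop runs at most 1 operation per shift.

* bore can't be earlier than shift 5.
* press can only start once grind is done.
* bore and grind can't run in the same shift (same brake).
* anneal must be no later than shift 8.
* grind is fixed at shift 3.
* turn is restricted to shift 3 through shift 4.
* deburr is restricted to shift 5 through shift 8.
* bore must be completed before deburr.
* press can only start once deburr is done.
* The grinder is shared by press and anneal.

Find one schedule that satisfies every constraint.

press=shift 7, deburr=shift 6, grind=shift 3, drill=shift 2, turn=shift 4, anneal=shift 1, bore=shift 5

Checking: bore(shift 5) before deburr(shift 6); grind(shift 3) before press(shift 7); deburr(shift 6) before press(shift 7); bore(shift 5) != grind(shift 3); press(shift 7) != anneal(shift 1); grind=shift 3 in [shift 3,shift 3]; anneal=shift 1 in [shift 1,shift 8]; bore=shift 5 in [shift 5,shift 9]; turn=shift 4 in [shift 3,shift 4]; deburr=shift 6 in [shift 5,shift 8]; max 1 per shift (cap 1).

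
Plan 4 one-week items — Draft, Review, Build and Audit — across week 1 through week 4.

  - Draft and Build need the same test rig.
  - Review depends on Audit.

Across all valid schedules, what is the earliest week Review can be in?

week 2

Precedence pushes Review to at least week 2.
Review at week 2 is achievable: Review=week 2, Build=week 2, Draft=week 1, Audit=week 1.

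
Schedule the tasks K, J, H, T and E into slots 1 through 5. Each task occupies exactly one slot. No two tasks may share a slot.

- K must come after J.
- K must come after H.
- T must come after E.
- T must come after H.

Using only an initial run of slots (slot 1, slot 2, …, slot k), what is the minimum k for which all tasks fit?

5

The precedence chain requires at least 2 distinct slots.
With at most 1 per slot and 5 tasks, at least 5 slots are needed.
5 works (last occupied slot: 5): for example J -> 2, E -> 4, H -> 1, K -> 3, T -> 5.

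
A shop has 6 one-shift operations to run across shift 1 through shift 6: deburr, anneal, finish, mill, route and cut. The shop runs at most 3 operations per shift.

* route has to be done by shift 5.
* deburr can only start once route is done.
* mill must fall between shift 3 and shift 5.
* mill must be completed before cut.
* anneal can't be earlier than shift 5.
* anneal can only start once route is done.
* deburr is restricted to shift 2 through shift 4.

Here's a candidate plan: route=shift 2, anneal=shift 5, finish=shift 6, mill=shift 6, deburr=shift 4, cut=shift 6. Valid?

Invalid. mill must fall between shift 3 and shift 5.

mill must fall between shift 3 and shift 5 — violated.
route has to be done by shift 5 — holds.
mill must be completed before cut — violated.
anneal can only start once route is done — holds.
deburr can only start once route is done — holds.
deburr is restricted to shift 2 through shift 4 — holds.
anneal can't be earlier than shift 5 — holds.
The shop runs at most 3 operations per shift — holds.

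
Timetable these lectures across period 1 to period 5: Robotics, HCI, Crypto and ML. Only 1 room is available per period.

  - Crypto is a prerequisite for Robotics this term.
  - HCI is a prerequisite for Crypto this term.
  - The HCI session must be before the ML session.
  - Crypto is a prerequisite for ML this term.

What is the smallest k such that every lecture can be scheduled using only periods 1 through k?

4 periods

The precedence chain requires at least 3 distinct periods.
With at most 1 per period and 4 lectures, at least 4 periods are needed.
4 works (last occupied period: period 4): for example Robotics in period 4; HCI in period 1; Crypto in period 2; ML in period 3.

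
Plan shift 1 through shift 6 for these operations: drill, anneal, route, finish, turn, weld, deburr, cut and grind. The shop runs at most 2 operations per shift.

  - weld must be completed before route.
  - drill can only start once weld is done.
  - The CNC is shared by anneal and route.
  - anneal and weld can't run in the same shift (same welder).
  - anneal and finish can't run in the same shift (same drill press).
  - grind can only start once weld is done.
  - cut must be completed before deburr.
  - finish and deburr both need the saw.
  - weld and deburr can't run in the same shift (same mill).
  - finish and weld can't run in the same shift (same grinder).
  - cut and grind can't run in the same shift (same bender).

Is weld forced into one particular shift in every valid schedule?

No

weld can be shift 1 (e.g. anneal in shift 4; drill in shift 2; grind in shift 3; deburr in shift 3; cut in shift 1; weld in shift 1; turn in shift 4; route in shift 2; finish in shift 5) or shift 2 (e.g. turn in shift 2, drill in shift 3, cut in shift 1, anneal in shift 1, route in shift 3, deburr in shift 4, weld in shift 2, grind in shift 4, finish in shift 5).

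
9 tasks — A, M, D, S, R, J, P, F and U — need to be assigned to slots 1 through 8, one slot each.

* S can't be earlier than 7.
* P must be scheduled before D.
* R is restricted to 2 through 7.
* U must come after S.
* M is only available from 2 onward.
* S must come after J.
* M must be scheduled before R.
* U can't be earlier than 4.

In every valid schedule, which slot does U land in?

U is available from 4; precedence pushes U to at least 8.
So U is pinned to 8.

8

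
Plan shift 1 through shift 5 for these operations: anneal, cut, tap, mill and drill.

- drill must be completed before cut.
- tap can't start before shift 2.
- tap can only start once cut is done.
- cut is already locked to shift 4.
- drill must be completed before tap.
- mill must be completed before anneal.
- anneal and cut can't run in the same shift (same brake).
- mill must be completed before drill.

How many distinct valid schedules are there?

8

Splitting on anneal: it can be shift 2 (2), shift 3 (3), shift 5 (3). Listing each branch's schedules as (cut, tap, mill, drill) by shift number:
anneal=shift 2: (4,5,1,2) (4,5,1,3) — 2.
anneal=shift 3: (4,5,1,2) (4,5,1,3) (4,5,2,3) — 3.
anneal=shift 5: (4,5,1,2) (4,5,1,3) (4,5,2,3) — 3.
Summing: 2 + 3 + 3 = 8.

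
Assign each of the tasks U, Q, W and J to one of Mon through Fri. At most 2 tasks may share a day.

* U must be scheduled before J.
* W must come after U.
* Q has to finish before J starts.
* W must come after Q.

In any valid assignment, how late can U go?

Thu

Downstream work caps U at Thu.
U at Thu is achievable: U -> Thu; Q -> Mon; W -> Fri; J -> Fri.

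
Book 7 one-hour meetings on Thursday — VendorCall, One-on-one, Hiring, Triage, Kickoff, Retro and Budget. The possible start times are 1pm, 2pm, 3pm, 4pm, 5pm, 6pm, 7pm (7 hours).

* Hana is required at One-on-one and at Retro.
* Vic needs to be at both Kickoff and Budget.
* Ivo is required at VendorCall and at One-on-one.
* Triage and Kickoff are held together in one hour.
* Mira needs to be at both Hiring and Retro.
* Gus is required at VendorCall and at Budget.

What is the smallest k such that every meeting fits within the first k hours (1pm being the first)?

Could 1 hour be enough, i.e. nothing placed later than 1pm? No: Budget can't share with Kickoff (1pm) → nothing is left.
So 1 hour is not enough.
2 works (last occupied hour: 2pm): for example One-on-one in 2pm, Kickoff in 1pm, Budget in 2pm, Hiring in 2pm, Triage in 1pm, Retro in 1pm, VendorCall in 1pm.

2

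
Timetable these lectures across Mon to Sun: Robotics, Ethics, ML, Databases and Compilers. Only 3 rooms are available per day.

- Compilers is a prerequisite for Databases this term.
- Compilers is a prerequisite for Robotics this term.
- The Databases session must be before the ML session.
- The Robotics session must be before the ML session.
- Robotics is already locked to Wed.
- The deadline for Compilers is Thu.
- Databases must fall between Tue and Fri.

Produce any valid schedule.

Databases=Tue, Robotics=Wed, Ethics=Mon, Compilers=Mon, ML=Thu

Checking: Databases(Tue) before ML(Thu); Robotics(Wed) before ML(Thu); Compilers(Mon) before Robotics(Wed); Compilers(Mon) before Databases(Tue); Databases=Tue in [Tue,Fri]; Robotics=Wed in [Wed,Wed]; Compilers=Mon in [Mon,Thu]; max 2 per day (cap 3).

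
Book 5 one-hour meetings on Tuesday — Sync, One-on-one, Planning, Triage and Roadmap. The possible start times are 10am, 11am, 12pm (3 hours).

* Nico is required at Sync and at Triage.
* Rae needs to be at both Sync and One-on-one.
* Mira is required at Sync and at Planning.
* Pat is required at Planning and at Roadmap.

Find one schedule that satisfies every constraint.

Triage in 11am, Planning in 11am, One-on-one in 11am, Sync in 10am, Roadmap in 10am

Checking: Sync(10am) != Triage(11am); Sync(10am) != One-on-one(11am); Planning(11am) != Roadmap(10am); Sync(10am) != Planning(11am).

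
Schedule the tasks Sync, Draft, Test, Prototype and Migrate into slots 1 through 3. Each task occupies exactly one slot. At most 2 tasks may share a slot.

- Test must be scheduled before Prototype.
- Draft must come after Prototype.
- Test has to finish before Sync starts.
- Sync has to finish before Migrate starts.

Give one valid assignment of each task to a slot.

Test=1, Prototype=2, Migrate=3, Sync=2, Draft=3

Checking: Prototype(2) before Draft(3); Test(1) before Prototype(2); Sync(2) before Migrate(3); Test(1) before Sync(2); max 2 per slot (cap 2).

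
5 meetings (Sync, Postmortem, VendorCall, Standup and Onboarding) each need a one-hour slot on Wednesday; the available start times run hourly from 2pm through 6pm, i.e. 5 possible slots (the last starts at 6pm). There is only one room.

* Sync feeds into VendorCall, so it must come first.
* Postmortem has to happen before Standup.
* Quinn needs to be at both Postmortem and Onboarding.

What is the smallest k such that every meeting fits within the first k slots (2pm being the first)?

5 slots

The precedence chain requires at least 2 distinct slots.
With at most 1 per slot and 5 meetings, at least 5 slots are needed.
5 works (last occupied slot: 6pm): for example Sync in 2pm, VendorCall in 4pm, Standup in 5pm, Onboarding in 6pm, Postmortem in 3pm.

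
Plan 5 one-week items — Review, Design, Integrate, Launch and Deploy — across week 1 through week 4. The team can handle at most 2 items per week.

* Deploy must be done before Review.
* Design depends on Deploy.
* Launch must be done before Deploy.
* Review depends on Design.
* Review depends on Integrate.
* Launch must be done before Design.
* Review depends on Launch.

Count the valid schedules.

3

Enumerating: Design=week 3, Review=week 4, Deploy=week 2, Integrate=week 1, Launch=week 1 | Launch in week 1; Deploy in week 2; Design in week 3; Review in week 4; Integrate in week 2 | Integrate -> week 3; Deploy -> week 2; Design -> week 3; Launch -> week 1; Review -> week 4.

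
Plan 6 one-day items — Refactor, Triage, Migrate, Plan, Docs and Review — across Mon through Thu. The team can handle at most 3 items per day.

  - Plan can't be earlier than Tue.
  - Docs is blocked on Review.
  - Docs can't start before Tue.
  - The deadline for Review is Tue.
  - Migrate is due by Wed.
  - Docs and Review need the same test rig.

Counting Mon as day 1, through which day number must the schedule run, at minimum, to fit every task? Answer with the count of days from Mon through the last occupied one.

The precedence chain requires at least 2 distinct days.
With at most 3 per day and 6 tasks, at least 2 days are needed.
2 works (last occupied day: Tue): for example Docs in Tue, Review in Mon, Refactor in Mon, Plan in Tue, Migrate in Tue, Triage in Mon.

2 days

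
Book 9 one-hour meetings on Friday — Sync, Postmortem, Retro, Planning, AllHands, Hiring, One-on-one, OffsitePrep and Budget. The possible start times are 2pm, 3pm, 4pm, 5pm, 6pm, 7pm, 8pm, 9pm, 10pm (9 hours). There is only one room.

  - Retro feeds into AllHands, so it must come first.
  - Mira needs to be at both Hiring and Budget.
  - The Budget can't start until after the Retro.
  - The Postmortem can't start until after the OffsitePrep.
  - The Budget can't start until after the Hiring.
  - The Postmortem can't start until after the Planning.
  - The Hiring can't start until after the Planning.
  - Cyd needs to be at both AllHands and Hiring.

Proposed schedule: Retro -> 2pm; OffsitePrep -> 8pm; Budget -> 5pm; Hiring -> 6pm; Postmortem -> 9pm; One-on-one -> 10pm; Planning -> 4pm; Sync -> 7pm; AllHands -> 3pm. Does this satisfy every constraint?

The Hiring can't start until after the Planning — holds.
Cyd needs to be at both AllHands and Hiring — holds.
The Budget can't start until after the Hiring — violated.
The Postmortem can't start until after the Planning — holds.
There is only one room — holds.
The Postmortem can't start until after the OffsitePrep — holds.
The Budget can't start until after the Retro — holds.
Mira needs to be at both Hiring and Budget — holds.
Retro feeds into AllHands, so it must come first — holds.

No — it violates: The Budget can't start until after the Hiring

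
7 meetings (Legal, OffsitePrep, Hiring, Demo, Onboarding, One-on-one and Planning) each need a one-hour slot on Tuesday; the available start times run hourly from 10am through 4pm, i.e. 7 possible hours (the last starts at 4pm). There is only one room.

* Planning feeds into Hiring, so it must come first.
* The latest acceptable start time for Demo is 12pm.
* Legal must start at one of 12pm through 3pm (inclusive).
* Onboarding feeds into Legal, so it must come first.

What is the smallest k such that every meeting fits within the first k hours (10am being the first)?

7 hours

The precedence chain requires at least 2 distinct hours.
With at most 1 per hour and 7 meetings, at least 7 hours are needed.
Legal can't be placed before 12pm — that is hour 3 counting from 10am — so the schedule must run through at least 3 hours.
7 works (last occupied hour: 4pm): for example OffsitePrep in 3pm, Hiring in 2pm, One-on-one in 4pm, Onboarding in 11am, Legal in 12pm, Demo in 10am, Planning in 1pm.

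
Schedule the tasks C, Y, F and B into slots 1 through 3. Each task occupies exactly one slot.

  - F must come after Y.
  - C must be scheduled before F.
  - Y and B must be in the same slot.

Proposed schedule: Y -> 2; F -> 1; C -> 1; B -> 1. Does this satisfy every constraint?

Y and B must be in the same slot — violated.
F must come after Y — violated.
C must be scheduled before F — violated.

No — it violates: F must come after Y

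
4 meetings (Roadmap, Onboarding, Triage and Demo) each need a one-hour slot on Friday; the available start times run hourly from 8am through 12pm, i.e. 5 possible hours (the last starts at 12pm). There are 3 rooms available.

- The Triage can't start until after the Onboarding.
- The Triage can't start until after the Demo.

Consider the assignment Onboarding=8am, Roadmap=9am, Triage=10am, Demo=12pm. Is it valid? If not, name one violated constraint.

No. The Triage can't start until after the Demo is not satisfied.

The Triage can't start until after the Onboarding — holds.
The Triage can't start until after the Demo — violated.
There are 3 rooms available — holds.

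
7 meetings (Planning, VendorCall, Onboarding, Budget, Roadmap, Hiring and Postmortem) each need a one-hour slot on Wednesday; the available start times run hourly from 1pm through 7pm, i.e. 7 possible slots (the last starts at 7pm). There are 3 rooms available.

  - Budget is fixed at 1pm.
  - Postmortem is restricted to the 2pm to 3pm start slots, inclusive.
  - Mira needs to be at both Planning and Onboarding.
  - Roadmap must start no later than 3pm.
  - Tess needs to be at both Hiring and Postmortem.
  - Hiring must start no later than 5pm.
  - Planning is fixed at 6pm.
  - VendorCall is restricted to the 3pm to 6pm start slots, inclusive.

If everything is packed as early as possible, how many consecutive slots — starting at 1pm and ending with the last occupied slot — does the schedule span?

6 slots

With at most 3 per slot and 7 meetings, at least 3 slots are needed.
Planning can't be placed before 6pm — that is slot 6 counting from 1pm — so the schedule must run through at least 6 slots.
6 works (last occupied slot: 6pm): for example Planning in 6pm; Postmortem in 2pm; Budget in 1pm; VendorCall in 3pm; Roadmap in 1pm; Hiring in 1pm; Onboarding in 2pm.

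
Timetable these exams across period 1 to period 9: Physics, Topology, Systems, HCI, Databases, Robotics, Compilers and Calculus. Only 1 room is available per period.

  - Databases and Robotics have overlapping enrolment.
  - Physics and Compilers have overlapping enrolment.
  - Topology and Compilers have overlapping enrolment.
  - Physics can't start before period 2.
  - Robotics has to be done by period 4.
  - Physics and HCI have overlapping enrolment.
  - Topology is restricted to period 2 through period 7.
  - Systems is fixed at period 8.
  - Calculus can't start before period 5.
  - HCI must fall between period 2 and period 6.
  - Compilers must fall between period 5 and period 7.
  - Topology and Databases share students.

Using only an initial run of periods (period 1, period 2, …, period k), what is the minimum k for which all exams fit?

8

With at most 1 per period and 8 exams, at least 8 periods are needed.
Systems can't be placed before period 8, so the schedule must run through at least period 8.
8 works (last occupied period: period 8): for example Databases=period 7, HCI=period 2, Compilers=period 5, Physics=period 4, Robotics=period 1, Calculus=period 6, Topology=period 3, Systems=period 8.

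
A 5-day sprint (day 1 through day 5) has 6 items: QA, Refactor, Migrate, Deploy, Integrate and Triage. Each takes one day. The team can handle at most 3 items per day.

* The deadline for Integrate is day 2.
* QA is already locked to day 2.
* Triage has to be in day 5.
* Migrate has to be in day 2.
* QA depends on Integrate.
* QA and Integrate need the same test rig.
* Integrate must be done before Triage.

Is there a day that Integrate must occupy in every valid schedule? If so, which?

day 1

Integrate's window is day 1–day 2.
QA is fixed at day 2, and Integrate can't share a day with QA.
So Integrate must be day 1.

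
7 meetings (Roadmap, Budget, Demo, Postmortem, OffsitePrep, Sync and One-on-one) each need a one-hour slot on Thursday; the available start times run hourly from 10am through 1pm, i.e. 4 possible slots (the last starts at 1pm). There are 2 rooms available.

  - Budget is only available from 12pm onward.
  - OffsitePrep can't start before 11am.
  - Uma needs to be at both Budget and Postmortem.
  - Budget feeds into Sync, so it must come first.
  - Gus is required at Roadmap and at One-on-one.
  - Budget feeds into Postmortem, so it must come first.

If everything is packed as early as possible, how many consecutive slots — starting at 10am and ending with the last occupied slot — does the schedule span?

4

The precedence chain requires at least 2 distinct slots.
With at most 2 per slot and 7 meetings, at least 4 slots are needed.
Propagating the time windows through the other constraints, Postmortem can't land before 1pm — that is slot 4 counting from 10am — so the schedule must run through at least 4 slots.
4 works (last occupied slot: 1pm): for example Postmortem in 1pm, Budget in 12pm, Demo in 10am, Sync in 1pm, One-on-one in 11am, OffsitePrep in 11am, Roadmap in 10am.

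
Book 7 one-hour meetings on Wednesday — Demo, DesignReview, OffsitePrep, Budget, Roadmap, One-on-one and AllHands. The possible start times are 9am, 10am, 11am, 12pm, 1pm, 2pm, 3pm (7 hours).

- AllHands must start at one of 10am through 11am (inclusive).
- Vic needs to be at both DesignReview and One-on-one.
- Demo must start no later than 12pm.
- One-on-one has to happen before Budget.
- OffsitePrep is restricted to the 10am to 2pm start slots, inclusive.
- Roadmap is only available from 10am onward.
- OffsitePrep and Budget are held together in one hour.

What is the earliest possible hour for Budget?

Precedence pushes Budget to at least 10am; Budget must be in the same hour as OffsitePrep, which can't be after 2pm, so Budget is at most 2pm.
Budget at 10am is achievable: Budget -> 10am; DesignReview -> 10am; One-on-one -> 9am; AllHands -> 10am; OffsitePrep -> 10am; Roadmap -> 10am; Demo -> 9am.

10am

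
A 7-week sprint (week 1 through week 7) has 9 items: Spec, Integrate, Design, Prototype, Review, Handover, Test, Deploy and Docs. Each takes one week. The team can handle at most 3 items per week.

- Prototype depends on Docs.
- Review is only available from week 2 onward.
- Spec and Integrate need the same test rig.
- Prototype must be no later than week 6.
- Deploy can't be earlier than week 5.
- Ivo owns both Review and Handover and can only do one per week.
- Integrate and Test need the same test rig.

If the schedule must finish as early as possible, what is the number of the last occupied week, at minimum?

The precedence chain requires at least 2 distinct weeks.
With at most 3 per week and 9 tasks, at least 3 weeks are needed.
Deploy can't be placed before week 5, so the schedule must run through at least week 5.
5 works (last occupied week: week 5): for example Spec -> week 1, Review -> week 2, Handover -> week 3, Prototype -> week 2, Integrate -> week 2, Test -> week 3, Deploy -> week 5, Design -> week 1, Docs -> week 1.

week 5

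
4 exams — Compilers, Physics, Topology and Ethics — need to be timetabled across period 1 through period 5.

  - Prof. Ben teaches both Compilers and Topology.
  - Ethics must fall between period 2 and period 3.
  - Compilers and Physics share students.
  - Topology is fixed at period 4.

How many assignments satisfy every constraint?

Splitting on Compilers: it can be period 1 (8), period 2 (8), period 3 (8), period 5 (8). Listing each branch's schedules as (Physics, Topology, Ethics) by period number:
Compilers=period 1: (2,4,2) (2,4,3) (3,4,2) (3,4,3) (4,4,2) (4,4,3) (5,4,2) (5,4,3) — 8.
Compilers=period 2: (1,4,2) (1,4,3) (3,4,2) (3,4,3) (4,4,2) (4,4,3) (5,4,2) (5,4,3) — 8.
Compilers=period 3: (1,4,2) (1,4,3) (2,4,2) (2,4,3) (4,4,2) (4,4,3) (5,4,2) (5,4,3) — 8.
Compilers=period 5: (1,4,2) (1,4,3) (2,4,2) (2,4,3) (3,4,2) (3,4,3) (4,4,2) (4,4,3) — 8.
Summing: 8 + 8 + 8 + 8 = 32.

32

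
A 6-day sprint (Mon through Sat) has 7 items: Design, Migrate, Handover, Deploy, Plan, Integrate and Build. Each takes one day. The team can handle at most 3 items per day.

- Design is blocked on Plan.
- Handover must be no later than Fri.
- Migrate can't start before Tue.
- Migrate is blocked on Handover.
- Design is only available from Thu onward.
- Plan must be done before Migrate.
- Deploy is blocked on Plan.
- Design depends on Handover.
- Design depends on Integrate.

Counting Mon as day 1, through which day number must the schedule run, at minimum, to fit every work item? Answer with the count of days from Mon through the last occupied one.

The precedence chain requires at least 2 distinct days.
With at most 3 per day and 7 work items, at least 3 days are needed.
Design can't be placed before Thu — that is day 4 counting from Mon — so the schedule must run through at least 4 days.
4 works (last occupied day: Thu): for example Design in Thu, Deploy in Tue, Integrate in Mon, Build in Tue, Migrate in Tue, Plan in Mon, Handover in Mon.

4 days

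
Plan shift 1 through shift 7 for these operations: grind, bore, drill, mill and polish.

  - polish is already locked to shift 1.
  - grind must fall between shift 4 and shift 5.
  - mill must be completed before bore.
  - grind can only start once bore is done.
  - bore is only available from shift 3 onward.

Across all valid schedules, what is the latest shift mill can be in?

shift 3

Downstream work caps mill at shift 3.
mill at shift 3 is achievable: drill in shift 1, bore in shift 4, mill in shift 3, polish in shift 1, grind in shift 5.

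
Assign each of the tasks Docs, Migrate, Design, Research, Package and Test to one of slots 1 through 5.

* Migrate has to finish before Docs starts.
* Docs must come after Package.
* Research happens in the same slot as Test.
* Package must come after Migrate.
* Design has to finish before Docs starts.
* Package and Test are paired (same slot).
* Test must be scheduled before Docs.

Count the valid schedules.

Splitting on Docs: it can be 3 (2), 4 (9), 5 (24). Listing each branch's schedules as (Migrate, Design, Research, Package, Test):
Docs=3: (1,1,2,2,2) (1,2,2,2,2) — 2.
Docs=4: (1,1,2,2,2) (1,1,3,3,3) (1,2,2,2,2) (1,2,3,3,3) (1,3,2,2,2) (1,3,3,3,3) (2,1,3,3,3) (2,2,3,3,3) (2,3,3,3,3) — 9.
Docs=5: (1,1,2,2,2) (1,1,3,3,3) (1,1,4,4,4) (1,2,2,2,2) (1,2,3,3,3) (1,2,4,4,4) (1,3,2,2,2) (1,3,3,3,3) (1,3,4,4,4) (1,4,2,2,2) (1,4,3,3,3) (1,4,4,4,4) (2,1,3,3,3) (2,1,4,4,4) (2,2,3,3,3) (2,2,4,4,4) (2,3,3,3,3) (2,3,4,4,4) (2,4,3,3,3) (2,4,4,4,4) (3,1,4,4,4) (3,2,4,4,4) (3,3,4,4,4) (3,4,4,4,4) — 24.
Summing: 2 + 9 + 24 = 35.

35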